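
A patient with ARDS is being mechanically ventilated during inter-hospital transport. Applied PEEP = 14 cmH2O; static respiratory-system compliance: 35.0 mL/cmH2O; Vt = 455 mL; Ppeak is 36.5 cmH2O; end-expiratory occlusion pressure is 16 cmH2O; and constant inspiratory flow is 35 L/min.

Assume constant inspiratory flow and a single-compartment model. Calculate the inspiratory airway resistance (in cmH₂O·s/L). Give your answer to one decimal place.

Flow: 35 L/min ÷ 60 = 0.5833 L/s.
Total PEEP = 16 cmH2O (set 14 + intrinsic 2); this is the baseline alveolar pressure.
Equation of motion (constant flow): PIP = Vt/C + R·V̇ + PEEP.
R·V̇ = PIP − Vt/C − PEEP = 36.5 − 455/35.0 − 16 = 36.5 − 13.0 − 16 = 7.5 cmH2O.
R = 7.5 / 0.5833 = 12.858 cmH2O·s/L.

12.9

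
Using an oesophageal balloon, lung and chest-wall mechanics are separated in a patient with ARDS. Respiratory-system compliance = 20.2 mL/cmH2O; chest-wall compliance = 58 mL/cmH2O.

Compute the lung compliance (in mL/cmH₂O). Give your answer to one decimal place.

31.0

1/CL = 1/Crs − 1/Ccw.
1/CL = 1/20.2 − 1/58 = 0.03226.
CL = 30.998 mL/cmH2O.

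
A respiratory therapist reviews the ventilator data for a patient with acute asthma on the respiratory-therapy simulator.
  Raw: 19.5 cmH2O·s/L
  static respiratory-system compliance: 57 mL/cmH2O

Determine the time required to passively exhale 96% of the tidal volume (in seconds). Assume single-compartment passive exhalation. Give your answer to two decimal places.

3.58

τ = R × C = 19.5 × 57 mL/cmH2O = 19.5 × 0.057 L/cmH2O = 1.112 s.
Exhaled fraction f = 1 − e^(−t/τ) → t = −τ·ln(1 − f) = −1.112·ln(0.04) = 3.579 s.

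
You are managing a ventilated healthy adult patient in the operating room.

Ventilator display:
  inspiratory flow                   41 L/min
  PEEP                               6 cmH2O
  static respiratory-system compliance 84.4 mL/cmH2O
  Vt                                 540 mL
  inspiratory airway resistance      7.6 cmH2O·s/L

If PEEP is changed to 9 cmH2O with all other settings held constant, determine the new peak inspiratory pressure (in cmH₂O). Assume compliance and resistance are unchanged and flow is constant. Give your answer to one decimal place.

Flow: 41 L/min ÷ 60 = 0.6833 L/s.
PIP = Vt/C + R·V̇ + PEEP (constant-flow equation of motion).
Only the baseline term changes: ΔPIP = ΔPEEP = 9 − 6 = 3.0 cmH2O.
Original PIP = 540/84.4 + 7.6×0.6833 + 6 = 17.591 cmH2O; new PIP = 17.591 + (3.0) = 20.591 cmH2O.

20.6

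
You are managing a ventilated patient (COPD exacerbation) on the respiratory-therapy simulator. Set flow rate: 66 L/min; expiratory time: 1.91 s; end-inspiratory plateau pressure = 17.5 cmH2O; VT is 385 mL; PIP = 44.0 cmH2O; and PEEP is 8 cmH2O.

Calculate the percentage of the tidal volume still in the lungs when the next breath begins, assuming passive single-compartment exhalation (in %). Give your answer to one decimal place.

14.1

Flow: 66 L/min ÷ 60 = 1.1 L/s.
R = (PIP − Pplat)/V̇ = (44.0 − 17.5) / 1.1 = 26.5/1.1 = 24.091 cmH2O·s/L.
C = Vt/(Pplat − PEEP) = 385.0 / (17.5 − 8) = 385.0/9.5 = 40.526 mL/cmH2O.
τ = R × C = 24.091 × 0.04053 L/cmH2O = 0.9764 s.
Fraction remaining at end-expiration = e^(−Te/τ) = e^(−1.91/0.9764) = 0.1414 → 14.14%.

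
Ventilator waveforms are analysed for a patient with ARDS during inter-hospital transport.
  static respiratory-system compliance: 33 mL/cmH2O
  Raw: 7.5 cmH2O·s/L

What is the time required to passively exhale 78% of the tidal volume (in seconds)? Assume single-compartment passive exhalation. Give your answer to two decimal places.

τ = R × C = 7.5 × 33 mL/cmH2O = 7.5 × 0.033 L/cmH2O = 0.2475 s.
Exhaled fraction f = 1 − e^(−t/τ) → t = −τ·ln(1 − f) = −0.2475·ln(0.22) = 0.3747 s.

0.37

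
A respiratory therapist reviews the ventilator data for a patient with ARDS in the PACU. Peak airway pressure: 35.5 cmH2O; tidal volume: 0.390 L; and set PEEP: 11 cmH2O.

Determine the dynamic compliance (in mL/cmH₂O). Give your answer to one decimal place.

15.9

Dynamic compliance = Vt / (PIP − PEEP) = 390 / (35.5 − 11) = 390 / 24.5 = 15.918 mL/cmH2O.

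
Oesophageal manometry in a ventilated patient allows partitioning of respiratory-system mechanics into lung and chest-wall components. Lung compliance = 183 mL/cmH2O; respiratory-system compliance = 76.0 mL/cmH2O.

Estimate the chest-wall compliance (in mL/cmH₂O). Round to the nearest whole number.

130

1/Ccw = 1/Crs − 1/CL.
1/Ccw = 1/76.0 − 1/183 = 0.007693.
Ccw = 129.99 mL/cmH2O.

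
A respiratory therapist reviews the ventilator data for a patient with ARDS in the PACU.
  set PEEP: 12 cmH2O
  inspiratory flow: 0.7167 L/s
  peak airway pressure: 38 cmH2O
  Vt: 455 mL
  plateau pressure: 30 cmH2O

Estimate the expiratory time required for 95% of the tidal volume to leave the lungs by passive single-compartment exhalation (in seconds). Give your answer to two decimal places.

R = (PIP − Pplat)/V̇ = (38 − 30) / 0.7167 = 8.0/0.7167 = 11.162 cmH2O·s/L.
C = Vt/(Pplat − PEEP) = 455.0 / (30 − 12) = 455.0/18.0 = 25.278 mL/cmH2O.
τ = R × C = 11.162 × 0.02528 L/cmH2O = 0.2822 s.
t = −τ·ln(1 − 0.95) = −0.2822·ln(0.05) = 0.8454 s.

0.85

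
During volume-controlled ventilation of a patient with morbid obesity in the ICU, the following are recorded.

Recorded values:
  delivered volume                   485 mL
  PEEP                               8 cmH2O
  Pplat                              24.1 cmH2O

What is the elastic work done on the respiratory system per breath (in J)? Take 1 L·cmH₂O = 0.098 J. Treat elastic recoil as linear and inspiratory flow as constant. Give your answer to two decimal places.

Elastic work ≈ ½ × (Pplat − PEEP) × Vt = 0.5 × (24.1 − 8) × 0.485 L = 0.5 × 16.1 × 0.485 = 3.904 L·cmH2O.
× 0.098 J/(L·cmH2O) → 0.3826 J.

0.38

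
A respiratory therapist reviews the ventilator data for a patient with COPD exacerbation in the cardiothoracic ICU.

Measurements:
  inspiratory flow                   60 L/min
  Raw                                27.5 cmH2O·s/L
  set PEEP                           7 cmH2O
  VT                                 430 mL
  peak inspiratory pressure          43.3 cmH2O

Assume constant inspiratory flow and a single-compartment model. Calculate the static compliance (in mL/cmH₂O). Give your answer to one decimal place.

Flow: 60 L/min ÷ 60 = 1 L/s.
Equation of motion (constant flow): PIP = Vt/C + R·V̇ + PEEP.
Vt/C = PIP − R·V̇ − PEEP = 43.3 − 27.5×1 − 7 = 43.3 − 27.5 − 7 = 8.8 cmH2O.
C = Vt / 8.8 = 430 / 8.8 = 48.864 mL/cmH2O.

48.9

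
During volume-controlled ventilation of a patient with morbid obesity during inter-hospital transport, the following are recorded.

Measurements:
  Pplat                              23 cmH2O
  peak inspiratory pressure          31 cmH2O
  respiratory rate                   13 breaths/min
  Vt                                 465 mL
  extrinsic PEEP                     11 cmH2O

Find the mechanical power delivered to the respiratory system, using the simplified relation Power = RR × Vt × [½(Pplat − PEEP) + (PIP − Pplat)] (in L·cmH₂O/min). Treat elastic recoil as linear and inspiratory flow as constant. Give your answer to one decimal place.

84.6

Per-breath work = Vt × [½(Pplat−PEEP) + (PIP−Pplat)] = 0.465 × [0.5×12.0 + 8.0] = 0.465 × 14.0 = 6.51 L·cmH2O.
Power = 13 × 6.51 = 84.63 L·cmH2O/min.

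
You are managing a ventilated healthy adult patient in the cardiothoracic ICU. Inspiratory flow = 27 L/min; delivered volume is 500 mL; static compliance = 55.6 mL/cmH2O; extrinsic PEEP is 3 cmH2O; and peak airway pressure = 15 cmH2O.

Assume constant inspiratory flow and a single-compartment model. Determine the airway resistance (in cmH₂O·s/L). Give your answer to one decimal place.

Flow: 27 L/min ÷ 60 = 0.45 L/s.
Equation of motion (constant flow): PIP = Vt/C + R·V̇ + PEEP.
R·V̇ = PIP − Vt/C − PEEP = 15 − 500/55.6 − 3 = 15 − 8.993 − 3 = 3.007 cmH2O.
R = 3.007 / 0.45 = 6.682 cmH2O·s/L.

6.7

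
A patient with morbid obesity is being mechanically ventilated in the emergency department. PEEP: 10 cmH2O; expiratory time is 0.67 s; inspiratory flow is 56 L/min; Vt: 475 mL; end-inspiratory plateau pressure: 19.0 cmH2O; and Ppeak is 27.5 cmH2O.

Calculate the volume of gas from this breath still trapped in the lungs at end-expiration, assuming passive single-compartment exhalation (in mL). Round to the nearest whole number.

118

Flow: 56 L/min ÷ 60 = 0.9333 L/s.
R = (PIP − Pplat)/V̇ = (27.5 − 19.0) / 0.9333 = 8.5/0.9333 = 9.107 cmH2O·s/L.
C = Vt/(Pplat − PEEP) = 475.0 / (19.0 − 10) = 475.0/9.0 = 52.778 mL/cmH2O.
τ = R × C = 9.107 × 0.05278 L/cmH2O = 0.4807 s.
Fraction remaining = e^(−Te/τ) = e^(−0.67/0.4807) = 0.2481.
Trapped volume = 475.0 × 0.2481 = 117.85 mL.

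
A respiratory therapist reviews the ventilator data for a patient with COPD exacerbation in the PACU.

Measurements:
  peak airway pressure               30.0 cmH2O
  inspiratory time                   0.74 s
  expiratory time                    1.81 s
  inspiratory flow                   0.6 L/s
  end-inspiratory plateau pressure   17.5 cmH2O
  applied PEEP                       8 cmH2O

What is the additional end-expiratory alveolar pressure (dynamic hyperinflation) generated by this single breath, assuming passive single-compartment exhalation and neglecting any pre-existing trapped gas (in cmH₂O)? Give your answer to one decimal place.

Vt = flow × Ti = 0.6 L/s × 0.74 s × 1000 mL/L = 444.0 mL.
R = (PIP − Pplat)/V̇ = (30.0 − 17.5) / 0.6 = 12.5/0.6 = 20.833 cmH2O·s/L.
C = Vt/(Pplat − PEEP) = 444.0 / (17.5 − 8) = 444.0/9.5 = 46.737 mL/cmH2O.
τ = R × C = 20.833 × 0.04674 L/cmH2O = 0.9737 s.
Fraction remaining = e^(−Te/τ) = e^(−1.81/0.9737) = 0.1558; trapped volume = 444.0 × 0.1558 = 69.175 mL.
Additional alveolar pressure from trapping ≈ V_trapped / C = 69.175 / 46.737 = 1.48 cmH2O.

1.5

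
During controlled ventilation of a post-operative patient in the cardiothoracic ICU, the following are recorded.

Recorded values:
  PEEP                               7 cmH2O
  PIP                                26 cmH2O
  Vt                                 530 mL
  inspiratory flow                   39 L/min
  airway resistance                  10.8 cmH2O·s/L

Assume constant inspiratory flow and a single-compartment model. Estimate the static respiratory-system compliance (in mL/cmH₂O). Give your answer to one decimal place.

44.2

Flow: 39 L/min ÷ 60 = 0.65 L/s.
Equation of motion (constant flow): PIP = Vt/C + R·V̇ + PEEP.
Vt/C = PIP − R·V̇ − PEEP = 26 − 10.8×0.65 − 7 = 26 − 7.02 − 7 = 11.98 cmH2O.
C = Vt / 11.98 = 530 / 11.98 = 44.24 mL/cmH2O.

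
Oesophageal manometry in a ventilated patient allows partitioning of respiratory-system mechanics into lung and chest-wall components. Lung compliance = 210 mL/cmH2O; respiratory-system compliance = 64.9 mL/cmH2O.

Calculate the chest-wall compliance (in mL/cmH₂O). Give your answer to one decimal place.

1/Ccw = 1/Crs − 1/CL.
1/Ccw = 1/64.9 − 1/210 = 0.01065.
Ccw = 93.897 mL/cmH2O.

93.9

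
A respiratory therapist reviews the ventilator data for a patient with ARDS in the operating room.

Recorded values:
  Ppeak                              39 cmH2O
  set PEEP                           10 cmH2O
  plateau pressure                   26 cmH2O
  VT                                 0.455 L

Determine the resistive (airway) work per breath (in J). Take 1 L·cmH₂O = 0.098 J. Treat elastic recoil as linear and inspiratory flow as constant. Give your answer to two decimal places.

With constant inspiratory flow the resistive pressure is constant at PIP − Pplat = 39 − 26 = 13.0 cmH2O, so resistive work = 13.0 × 0.455 = 5.915 L·cmH2O.
× 0.098 J/(L·cmH2O) → 0.5797 J.

0.58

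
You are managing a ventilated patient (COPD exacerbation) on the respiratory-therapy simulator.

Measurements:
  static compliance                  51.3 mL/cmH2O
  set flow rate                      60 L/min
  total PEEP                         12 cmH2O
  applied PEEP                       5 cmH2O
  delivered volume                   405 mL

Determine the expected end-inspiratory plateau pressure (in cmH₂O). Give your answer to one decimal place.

End-expiratory occlusion gives total PEEP = 12 cmH2O (intrinsic PEEP = 12 − 5 = 7). Use total PEEP for the elastic gradient.
Pplat = PEEPtotal + Vt / Cstat = 12 + 405 / 51.3 = 12 + 7.895 = 19.895 cmH2O.

19.9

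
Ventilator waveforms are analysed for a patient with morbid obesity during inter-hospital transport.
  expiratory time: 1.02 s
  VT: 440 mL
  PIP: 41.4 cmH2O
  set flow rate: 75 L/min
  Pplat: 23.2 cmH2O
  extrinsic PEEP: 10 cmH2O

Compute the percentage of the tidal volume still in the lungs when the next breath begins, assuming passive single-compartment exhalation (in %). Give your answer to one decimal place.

Flow: 75 L/min ÷ 60 = 1.25 L/s.
R = (PIP − Pplat)/V̇ = (41.4 − 23.2) / 1.25 = 18.2/1.25 = 14.56 cmH2O·s/L.
C = Vt/(Pplat − PEEP) = 440.0 / (23.2 − 10) = 440.0/13.2 = 33.333 mL/cmH2O.
τ = R × C = 14.56 × 0.03333 L/cmH2O = 0.4853 s.
Fraction remaining at end-expiration = e^(−Te/τ) = e^(−1.02/0.4853) = 0.1222 → 12.22%.

12.2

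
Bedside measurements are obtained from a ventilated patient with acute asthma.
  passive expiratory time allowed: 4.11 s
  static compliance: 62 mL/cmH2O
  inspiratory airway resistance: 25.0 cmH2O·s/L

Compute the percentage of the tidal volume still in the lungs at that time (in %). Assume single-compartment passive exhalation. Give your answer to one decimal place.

7.1

τ = R × C = 25.0 × 62 mL/cmH2O = 25.0 × 0.062 L/cmH2O = 1.55 s.
Passive exhalation: V(t)/V₀ = e^(−t/τ) = e^(−4.11/1.55) = 0.07054.
Fraction remaining = 0.07054 → 7.054%.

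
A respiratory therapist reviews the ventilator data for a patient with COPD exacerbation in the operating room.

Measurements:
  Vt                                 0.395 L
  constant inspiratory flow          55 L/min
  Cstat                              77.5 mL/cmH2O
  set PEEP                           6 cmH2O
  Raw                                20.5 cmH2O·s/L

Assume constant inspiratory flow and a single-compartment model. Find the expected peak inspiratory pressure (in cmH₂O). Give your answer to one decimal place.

Flow: 55 L/min ÷ 60 = 0.9167 L/s.
Equation of motion (constant flow): PIP = Vt/C + R·V̇ + PEEP.
PIP = 395/77.5 + 20.5×0.9167 + 6 = 5.097 + 18.792 + 6 = 29.889 cmH2O.

29.9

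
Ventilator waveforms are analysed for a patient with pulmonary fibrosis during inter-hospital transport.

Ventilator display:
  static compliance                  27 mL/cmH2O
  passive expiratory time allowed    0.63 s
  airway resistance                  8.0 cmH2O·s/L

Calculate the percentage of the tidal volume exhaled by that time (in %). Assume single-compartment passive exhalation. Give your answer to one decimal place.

94.6

τ = R × C = 8.0 × 27 mL/cmH2O = 8.0 × 0.027 L/cmH2O = 0.216 s.
Passive exhalation: V(t)/V₀ = e^(−t/τ) = e^(−0.63/0.216) = 0.05411.
Fraction exhaled = 1 − 0.05411 = 0.9459 → 94.59%.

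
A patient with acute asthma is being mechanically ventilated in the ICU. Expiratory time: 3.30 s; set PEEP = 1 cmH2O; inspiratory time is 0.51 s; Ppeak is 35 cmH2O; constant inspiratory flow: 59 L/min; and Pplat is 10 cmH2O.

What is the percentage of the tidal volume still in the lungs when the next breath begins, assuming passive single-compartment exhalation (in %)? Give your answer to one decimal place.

9.7

Flow: 59 L/min ÷ 60 = 0.9833 L/s.
Vt = flow × Ti = 0.9833 L/s × 0.51 s × 1000 mL/L = 501.48 mL.
R = (PIP − Pplat)/V̇ = (35 − 10) / 0.9833 = 25.0/0.9833 = 25.425 cmH2O·s/L.
C = Vt/(Pplat − PEEP) = 501.48 / (10 − 1) = 501.48/9.0 = 55.72 mL/cmH2O.
τ = R × C = 25.425 × 0.05572 L/cmH2O = 1.417 s.
Fraction remaining at end-expiration = e^(−Te/τ) = e^(−3.30/1.417) = 0.09741 → 9.741%.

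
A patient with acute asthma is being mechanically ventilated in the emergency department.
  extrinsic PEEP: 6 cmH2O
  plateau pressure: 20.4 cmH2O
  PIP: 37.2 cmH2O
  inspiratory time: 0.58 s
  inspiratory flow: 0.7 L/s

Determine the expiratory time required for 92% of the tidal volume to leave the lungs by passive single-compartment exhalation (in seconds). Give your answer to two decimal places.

1.71

Vt = flow × Ti = 0.7 L/s × 0.58 s × 1000 mL/L = 406.0 mL.
R = (PIP − Pplat)/V̇ = (37.2 − 20.4) / 0.7 = 16.8/0.7 = 24.0 cmH2O·s/L.
C = Vt/(Pplat − PEEP) = 406.0 / (20.4 − 6) = 406.0/14.4 = 28.194 mL/cmH2O.
τ = R × C = 24.0 × 0.02819 L/cmH2O = 0.6766 s.
t = −τ·ln(1 − 0.92) = −0.6766·ln(0.08) = 1.709 s.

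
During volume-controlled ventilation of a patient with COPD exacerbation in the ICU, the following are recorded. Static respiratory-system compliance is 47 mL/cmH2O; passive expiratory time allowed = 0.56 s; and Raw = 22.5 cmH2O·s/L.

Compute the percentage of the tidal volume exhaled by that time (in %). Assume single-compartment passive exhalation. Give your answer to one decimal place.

τ = R × C = 22.5 × 47 mL/cmH2O = 22.5 × 0.047 L/cmH2O = 1.058 s.
Passive exhalation: V(t)/V₀ = e^(−t/τ) = e^(−0.56/1.058) = 0.589.
Fraction exhaled = 1 − 0.589 = 0.411 → 41.1%.

41.1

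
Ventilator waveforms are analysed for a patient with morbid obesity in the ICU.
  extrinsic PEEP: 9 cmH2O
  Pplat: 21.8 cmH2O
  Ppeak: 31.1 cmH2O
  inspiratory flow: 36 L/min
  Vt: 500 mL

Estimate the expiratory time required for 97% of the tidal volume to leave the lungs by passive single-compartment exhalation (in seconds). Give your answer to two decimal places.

2.12

Flow: 36 L/min ÷ 60 = 0.6 L/s.
R = (PIP − Pplat)/V̇ = (31.1 − 21.8) / 0.6 = 9.3/0.6 = 15.5 cmH2O·s/L.
C = Vt/(Pplat − PEEP) = 500.0 / (21.8 − 9) = 500.0/12.8 = 39.063 mL/cmH2O.
τ = R × C = 15.5 × 0.03906 L/cmH2O = 0.6054 s.
t = −τ·ln(1 − 0.97) = −0.6054·ln(0.03) = 2.123 s.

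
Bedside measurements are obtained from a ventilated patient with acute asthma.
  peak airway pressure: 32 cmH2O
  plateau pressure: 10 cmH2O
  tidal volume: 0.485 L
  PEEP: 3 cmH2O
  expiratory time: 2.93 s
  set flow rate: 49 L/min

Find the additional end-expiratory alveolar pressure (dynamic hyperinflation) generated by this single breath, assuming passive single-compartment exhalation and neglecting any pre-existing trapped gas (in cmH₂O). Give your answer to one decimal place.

1.5

Flow: 49 L/min ÷ 60 = 0.8167 L/s.
R = (PIP − Pplat)/V̇ = (32 − 10) / 0.8167 = 22.0/0.8167 = 26.938 cmH2O·s/L.
C = Vt/(Pplat − PEEP) = 485.0 / (10 − 3) = 485.0/7.0 = 69.286 mL/cmH2O.
τ = R × C = 26.938 × 0.06929 L/cmH2O = 1.867 s.
Fraction remaining = e^(−Te/τ) = e^(−2.93/1.867) = 0.2082; trapped volume = 485.0 × 0.2082 = 100.98 mL.
Additional alveolar pressure from trapping ≈ V_trapped / C = 100.98 / 69.286 = 1.457 cmH2O.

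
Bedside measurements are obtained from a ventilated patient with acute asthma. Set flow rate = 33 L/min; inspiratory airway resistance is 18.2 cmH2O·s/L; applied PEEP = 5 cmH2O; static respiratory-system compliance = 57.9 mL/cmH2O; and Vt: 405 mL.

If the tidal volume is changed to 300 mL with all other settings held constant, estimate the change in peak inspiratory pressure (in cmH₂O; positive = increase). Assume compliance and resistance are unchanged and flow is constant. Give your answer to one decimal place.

PIP = Vt/C + R·V̇ + PEEP (constant-flow equation of motion).
Only the elastic term changes: ΔPIP = ΔVt / C = (300 − 405) / 57.9 = -1.813 cmH2O.

-1.8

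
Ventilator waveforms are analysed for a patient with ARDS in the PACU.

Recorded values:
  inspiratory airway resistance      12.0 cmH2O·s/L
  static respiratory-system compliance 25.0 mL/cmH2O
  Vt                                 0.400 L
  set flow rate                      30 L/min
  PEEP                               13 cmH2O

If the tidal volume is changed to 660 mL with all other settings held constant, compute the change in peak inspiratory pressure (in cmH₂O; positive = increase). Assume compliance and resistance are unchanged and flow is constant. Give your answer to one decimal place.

PIP = Vt/C + R·V̇ + PEEP (constant-flow equation of motion).
Only the elastic term changes: ΔPIP = ΔVt / C = (660 − 400) / 25.0 = 10.4 cmH2O.

10.4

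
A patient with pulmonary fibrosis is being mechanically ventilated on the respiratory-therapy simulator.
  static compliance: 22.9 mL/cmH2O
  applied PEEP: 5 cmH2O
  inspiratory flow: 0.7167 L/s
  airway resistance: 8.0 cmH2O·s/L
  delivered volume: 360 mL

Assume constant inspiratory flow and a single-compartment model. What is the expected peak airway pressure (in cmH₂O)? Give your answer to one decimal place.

26.5

Equation of motion (constant flow): PIP = Vt/C + R·V̇ + PEEP.
PIP = 360/22.9 + 8.0×0.7167 + 5 = 15.721 + 5.734 + 5 = 26.455 cmH2O.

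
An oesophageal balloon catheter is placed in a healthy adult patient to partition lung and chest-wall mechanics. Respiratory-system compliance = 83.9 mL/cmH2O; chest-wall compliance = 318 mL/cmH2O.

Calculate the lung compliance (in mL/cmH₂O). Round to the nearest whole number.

1/CL = 1/Crs − 1/Ccw.
1/CL = 1/83.9 − 1/318 = 0.008774.
CL = 113.97 mL/cmH2O.

114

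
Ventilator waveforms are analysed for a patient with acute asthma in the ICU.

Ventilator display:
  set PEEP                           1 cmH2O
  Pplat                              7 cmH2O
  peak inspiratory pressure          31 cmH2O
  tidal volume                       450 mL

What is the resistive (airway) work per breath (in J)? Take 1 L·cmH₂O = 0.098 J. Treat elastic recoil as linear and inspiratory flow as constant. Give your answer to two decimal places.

1.06

With constant inspiratory flow the resistive pressure is constant at PIP − Pplat = 31 − 7 = 24.0 cmH2O, so resistive work = 24.0 × 0.450 = 10.8 L·cmH2O.
× 0.098 J/(L·cmH2O) → 1.058 J.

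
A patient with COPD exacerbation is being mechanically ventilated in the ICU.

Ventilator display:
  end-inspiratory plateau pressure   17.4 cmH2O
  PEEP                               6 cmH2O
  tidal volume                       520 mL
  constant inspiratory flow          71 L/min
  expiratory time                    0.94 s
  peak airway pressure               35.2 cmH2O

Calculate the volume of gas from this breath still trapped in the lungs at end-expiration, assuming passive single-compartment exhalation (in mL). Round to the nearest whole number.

Flow: 71 L/min ÷ 60 = 1.1833 L/s.
R = (PIP − Pplat)/V̇ = (35.2 − 17.4) / 1.1833 = 17.8/1.1833 = 15.043 cmH2O·s/L.
C = Vt/(Pplat − PEEP) = 520.0 / (17.4 − 6) = 520.0/11.4 = 45.614 mL/cmH2O.
τ = R × C = 15.043 × 0.04561 L/cmH2O = 0.6861 s.
Fraction remaining = e^(−Te/τ) = e^(−0.94/0.6861) = 0.2541.
Trapped volume = 520.0 × 0.2541 = 132.13 mL.

132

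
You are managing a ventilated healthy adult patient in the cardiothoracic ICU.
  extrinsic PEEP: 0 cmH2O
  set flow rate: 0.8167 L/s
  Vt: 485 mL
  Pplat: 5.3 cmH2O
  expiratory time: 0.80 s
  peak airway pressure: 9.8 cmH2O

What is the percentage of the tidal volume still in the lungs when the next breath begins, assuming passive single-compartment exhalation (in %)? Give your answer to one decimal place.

R = (PIP − Pplat)/V̇ = (9.8 − 5.3) / 0.8167 = 4.5/0.8167 = 5.51 cmH2O·s/L.
C = Vt/(Pplat − PEEP) = 485.0 / (5.3 − 0) = 485.0/5.3 = 91.509 mL/cmH2O.
τ = R × C = 5.51 × 0.09151 L/cmH2O = 0.5042 s.
Fraction remaining at end-expiration = e^(−Te/τ) = e^(−0.80/0.5042) = 0.2046 → 20.46%.

20.5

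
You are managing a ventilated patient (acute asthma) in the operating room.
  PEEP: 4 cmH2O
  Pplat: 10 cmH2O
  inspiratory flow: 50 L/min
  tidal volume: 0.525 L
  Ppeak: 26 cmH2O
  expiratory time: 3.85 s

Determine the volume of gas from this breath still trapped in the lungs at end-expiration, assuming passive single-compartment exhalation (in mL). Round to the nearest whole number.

53

Flow: 50 L/min ÷ 60 = 0.8333 L/s.
R = (PIP − Pplat)/V̇ = (26 − 10) / 0.8333 = 16.0/0.8333 = 19.201 cmH2O·s/L.
C = Vt/(Pplat − PEEP) = 525.0 / (10 − 4) = 525.0/6.0 = 87.5 mL/cmH2O.
τ = R × C = 19.201 × 0.0875 L/cmH2O = 1.68 s.
Fraction remaining = e^(−Te/τ) = e^(−3.85/1.68) = 0.1011.
Trapped volume = 525.0 × 0.1011 = 53.078 mL.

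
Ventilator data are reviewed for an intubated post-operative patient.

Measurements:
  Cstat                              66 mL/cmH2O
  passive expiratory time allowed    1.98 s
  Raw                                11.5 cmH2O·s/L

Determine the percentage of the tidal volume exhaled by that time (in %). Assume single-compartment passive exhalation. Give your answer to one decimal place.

92.6

τ = R × C = 11.5 × 66 mL/cmH2O = 11.5 × 0.066 L/cmH2O = 0.759 s.
Passive exhalation: V(t)/V₀ = e^(−t/τ) = e^(−1.98/0.759) = 0.07363.
Fraction exhaled = 1 − 0.07363 = 0.9264 → 92.64%.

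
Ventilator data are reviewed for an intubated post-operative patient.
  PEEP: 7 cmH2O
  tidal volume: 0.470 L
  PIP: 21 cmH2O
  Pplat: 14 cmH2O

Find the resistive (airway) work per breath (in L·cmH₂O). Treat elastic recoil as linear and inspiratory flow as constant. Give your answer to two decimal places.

3.29

With constant inspiratory flow the resistive pressure is constant at PIP − Pplat = 21 − 14 = 7.0 cmH2O, so resistive work = 7.0 × 0.470 = 3.29 L·cmH2O.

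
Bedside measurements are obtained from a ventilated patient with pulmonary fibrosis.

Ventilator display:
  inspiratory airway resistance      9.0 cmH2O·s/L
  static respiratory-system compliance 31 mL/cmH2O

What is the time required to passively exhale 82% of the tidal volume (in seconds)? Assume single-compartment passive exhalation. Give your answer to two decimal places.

0.48

τ = R × C = 9.0 × 31 mL/cmH2O = 9.0 × 0.031 L/cmH2O = 0.279 s.
Exhaled fraction f = 1 − e^(−t/τ) → t = −τ·ln(1 − f) = −0.279·ln(0.18) = 0.4784 s.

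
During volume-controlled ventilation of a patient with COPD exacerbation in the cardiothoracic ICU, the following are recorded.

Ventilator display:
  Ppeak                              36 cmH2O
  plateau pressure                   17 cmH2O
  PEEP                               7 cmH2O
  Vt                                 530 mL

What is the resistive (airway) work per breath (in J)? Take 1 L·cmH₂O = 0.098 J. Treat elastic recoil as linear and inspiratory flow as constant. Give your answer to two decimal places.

With constant inspiratory flow the resistive pressure is constant at PIP − Pplat = 36 − 17 = 19.0 cmH2O, so resistive work = 19.0 × 0.530 = 10.07 L·cmH2O.
× 0.098 J/(L·cmH2O) → 0.9869 J.

0.99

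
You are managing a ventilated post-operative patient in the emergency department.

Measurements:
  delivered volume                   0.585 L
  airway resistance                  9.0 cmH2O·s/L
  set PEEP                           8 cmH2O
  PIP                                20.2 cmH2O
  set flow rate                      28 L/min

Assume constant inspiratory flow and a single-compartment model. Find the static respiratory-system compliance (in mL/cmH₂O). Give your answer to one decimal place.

Flow: 28 L/min ÷ 60 = 0.4667 L/s.
Equation of motion (constant flow): PIP = Vt/C + R·V̇ + PEEP.
Vt/C = PIP − R·V̇ − PEEP = 20.2 − 9.0×0.4667 − 8 = 20.2 − 4.2 − 8 = 8.0 cmH2O.
C = Vt / 8.0 = 585 / 8.0 = 73.125 mL/cmH2O.

73.1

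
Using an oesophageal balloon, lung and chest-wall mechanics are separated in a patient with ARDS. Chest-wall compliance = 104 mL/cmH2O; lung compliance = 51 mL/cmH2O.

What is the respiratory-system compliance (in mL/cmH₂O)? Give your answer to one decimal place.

Lung and chest wall are elastances in series: 1/Crs = 1/CL + 1/Ccw.
1/Crs = 1/51 + 1/104 = 0.02922.
Crs = 34.223 mL/cmH2O.

34.2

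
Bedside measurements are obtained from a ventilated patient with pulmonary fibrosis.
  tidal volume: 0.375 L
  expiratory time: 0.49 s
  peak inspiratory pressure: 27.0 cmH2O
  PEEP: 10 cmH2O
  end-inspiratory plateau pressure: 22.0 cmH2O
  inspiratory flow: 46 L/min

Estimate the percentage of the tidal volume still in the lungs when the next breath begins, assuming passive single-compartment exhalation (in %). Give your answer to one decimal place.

Flow: 46 L/min ÷ 60 = 0.7667 L/s.
R = (PIP − Pplat)/V̇ = (27.0 − 22.0) / 0.7667 = 5.0/0.7667 = 6.521 cmH2O·s/L.
C = Vt/(Pplat − PEEP) = 375.0 / (22.0 − 10) = 375.0/12.0 = 31.25 mL/cmH2O.
τ = R × C = 6.521 × 0.03125 L/cmH2O = 0.2038 s.
Fraction remaining at end-expiration = e^(−Te/τ) = e^(−0.49/0.2038) = 0.09033 → 9.033%.

9.0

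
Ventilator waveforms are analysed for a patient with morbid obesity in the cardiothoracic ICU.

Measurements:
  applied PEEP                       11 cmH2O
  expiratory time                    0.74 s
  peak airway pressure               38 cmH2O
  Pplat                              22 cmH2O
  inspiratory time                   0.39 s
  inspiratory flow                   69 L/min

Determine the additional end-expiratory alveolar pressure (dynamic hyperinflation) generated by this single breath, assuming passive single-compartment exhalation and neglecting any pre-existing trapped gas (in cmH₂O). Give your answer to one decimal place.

3.0

Flow: 69 L/min ÷ 60 = 1.15 L/s.
Vt = flow × Ti = 1.15 L/s × 0.39 s × 1000 mL/L = 448.5 mL.
R = (PIP − Pplat)/V̇ = (38 − 22) / 1.15 = 16.0/1.15 = 13.913 cmH2O·s/L.
C = Vt/(Pplat − PEEP) = 448.5 / (22 − 11) = 448.5/11.0 = 40.773 mL/cmH2O.
τ = R × C = 13.913 × 0.04077 L/cmH2O = 0.5672 s.
Fraction remaining = e^(−Te/τ) = e^(−0.74/0.5672) = 0.2713; trapped volume = 448.5 × 0.2713 = 121.68 mL.
Additional alveolar pressure from trapping ≈ V_trapped / C = 121.68 / 40.773 = 2.984 cmH2O.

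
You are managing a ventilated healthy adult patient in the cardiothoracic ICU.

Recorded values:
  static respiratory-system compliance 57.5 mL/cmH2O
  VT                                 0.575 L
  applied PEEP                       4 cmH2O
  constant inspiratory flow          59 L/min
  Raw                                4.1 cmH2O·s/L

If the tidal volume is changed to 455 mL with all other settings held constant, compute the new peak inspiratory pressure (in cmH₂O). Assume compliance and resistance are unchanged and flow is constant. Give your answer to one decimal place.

Flow: 59 L/min ÷ 60 = 0.9833 L/s.
PIP = Vt/C + R·V̇ + PEEP (constant-flow equation of motion).
Only the elastic term changes: ΔPIP = ΔVt / C = (455 − 575) / 57.5 = -2.087 cmH2O.
Original PIP = 575/57.5 + 4.1×0.9833 + 4 = 18.032 cmH2O; new PIP = 18.032 + (-2.087) = 15.945 cmH2O.

15.9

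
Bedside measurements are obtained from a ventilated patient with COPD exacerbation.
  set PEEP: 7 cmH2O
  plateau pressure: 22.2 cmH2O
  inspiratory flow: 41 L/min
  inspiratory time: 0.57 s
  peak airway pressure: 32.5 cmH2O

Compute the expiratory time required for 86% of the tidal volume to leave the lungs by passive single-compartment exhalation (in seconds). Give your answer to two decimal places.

0.76

Flow: 41 L/min ÷ 60 = 0.6833 L/s.
Vt = flow × Ti = 0.6833 L/s × 0.57 s × 1000 mL/L = 389.48 mL.
R = (PIP − Pplat)/V̇ = (32.5 − 22.2) / 0.6833 = 10.3/0.6833 = 15.074 cmH2O·s/L.
C = Vt/(Pplat − PEEP) = 389.48 / (22.2 − 7) = 389.48/15.2 = 25.624 mL/cmH2O.
τ = R × C = 15.074 × 0.02562 L/cmH2O = 0.3862 s.
t = −τ·ln(1 − 0.86) = −0.3862·ln(0.14) = 0.7593 s.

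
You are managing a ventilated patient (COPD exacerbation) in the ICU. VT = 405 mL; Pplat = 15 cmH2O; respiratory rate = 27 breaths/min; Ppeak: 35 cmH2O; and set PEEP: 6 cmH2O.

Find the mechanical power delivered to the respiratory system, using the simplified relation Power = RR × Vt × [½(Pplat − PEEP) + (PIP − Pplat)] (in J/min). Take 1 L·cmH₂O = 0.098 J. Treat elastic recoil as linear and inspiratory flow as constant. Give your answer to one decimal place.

Per-breath work = Vt × [½(Pplat−PEEP) + (PIP−Pplat)] = 0.405 × [0.5×9.0 + 20.0] = 0.405 × 24.5 = 9.923 L·cmH2O.
Power = 27 × 9.923 = 267.92 L·cmH2O/min.
× 0.098 J/(L·cmH2O) → 26.256 J/min.

26.3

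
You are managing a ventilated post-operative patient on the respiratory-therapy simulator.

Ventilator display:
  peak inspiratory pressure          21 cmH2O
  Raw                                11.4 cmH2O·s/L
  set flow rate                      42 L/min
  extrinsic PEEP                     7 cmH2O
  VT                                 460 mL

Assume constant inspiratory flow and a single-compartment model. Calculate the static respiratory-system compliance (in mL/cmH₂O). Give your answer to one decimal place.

Flow: 42 L/min ÷ 60 = 0.7 L/s.
Equation of motion (constant flow): PIP = Vt/C + R·V̇ + PEEP.
Vt/C = PIP − R·V̇ − PEEP = 21 − 11.4×0.7 − 7 = 21 − 7.98 − 7 = 6.02 cmH2O.
C = Vt / 6.02 = 460 / 6.02 = 76.412 mL/cmH2O.

76.4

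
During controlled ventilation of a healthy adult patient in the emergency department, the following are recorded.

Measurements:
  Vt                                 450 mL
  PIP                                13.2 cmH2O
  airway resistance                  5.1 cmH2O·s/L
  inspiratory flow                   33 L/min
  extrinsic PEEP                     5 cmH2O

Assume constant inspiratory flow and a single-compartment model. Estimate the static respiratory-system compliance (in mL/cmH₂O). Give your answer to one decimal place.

83.4

Flow: 33 L/min ÷ 60 = 0.55 L/s.
Equation of motion (constant flow): PIP = Vt/C + R·V̇ + PEEP.
Vt/C = PIP − R·V̇ − PEEP = 13.2 − 5.1×0.55 − 5 = 13.2 − 2.805 − 5 = 5.395 cmH2O.
C = Vt / 5.395 = 450 / 5.395 = 83.411 mL/cmH2O.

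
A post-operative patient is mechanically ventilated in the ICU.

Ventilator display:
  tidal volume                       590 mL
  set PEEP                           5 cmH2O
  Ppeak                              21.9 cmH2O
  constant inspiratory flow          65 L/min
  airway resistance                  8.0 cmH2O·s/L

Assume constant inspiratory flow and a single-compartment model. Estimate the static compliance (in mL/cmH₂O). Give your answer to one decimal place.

Flow: 65 L/min ÷ 60 = 1.0833 L/s.
Equation of motion (constant flow): PIP = Vt/C + R·V̇ + PEEP.
Vt/C = PIP − R·V̇ − PEEP = 21.9 − 8.0×1.0833 − 5 = 21.9 − 8.666 − 5 = 8.234 cmH2O.
C = Vt / 8.234 = 590 / 8.234 = 71.654 mL/cmH2O.

71.7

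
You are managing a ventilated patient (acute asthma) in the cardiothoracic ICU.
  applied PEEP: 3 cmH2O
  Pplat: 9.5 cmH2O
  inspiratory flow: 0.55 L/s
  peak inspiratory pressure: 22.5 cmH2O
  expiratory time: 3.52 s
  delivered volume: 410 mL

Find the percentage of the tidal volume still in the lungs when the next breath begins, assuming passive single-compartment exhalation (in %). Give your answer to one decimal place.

R = (PIP − Pplat)/V̇ = (22.5 − 9.5) / 0.55 = 13.0/0.55 = 23.636 cmH2O·s/L.
C = Vt/(Pplat − PEEP) = 410.0 / (9.5 − 3) = 410.0/6.5 = 63.077 mL/cmH2O.
τ = R × C = 23.636 × 0.06308 L/cmH2O = 1.491 s.
Fraction remaining at end-expiration = e^(−Te/τ) = e^(−3.52/1.491) = 0.09434 → 9.434%.

9.4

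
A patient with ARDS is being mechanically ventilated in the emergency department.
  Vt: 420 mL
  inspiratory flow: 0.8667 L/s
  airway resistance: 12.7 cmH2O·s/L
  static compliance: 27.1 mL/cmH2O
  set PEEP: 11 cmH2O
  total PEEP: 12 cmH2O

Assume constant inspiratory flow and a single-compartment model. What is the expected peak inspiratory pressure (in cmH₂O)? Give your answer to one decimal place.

38.5

Total PEEP = 12 cmH2O (set 11 + intrinsic 1); this is the baseline alveolar pressure.
Equation of motion (constant flow): PIP = Vt/C + R·V̇ + PEEP.
PIP = 420/27.1 + 12.7×0.8667 + 12 = 15.498 + 11.007 + 12 = 38.505 cmH2O.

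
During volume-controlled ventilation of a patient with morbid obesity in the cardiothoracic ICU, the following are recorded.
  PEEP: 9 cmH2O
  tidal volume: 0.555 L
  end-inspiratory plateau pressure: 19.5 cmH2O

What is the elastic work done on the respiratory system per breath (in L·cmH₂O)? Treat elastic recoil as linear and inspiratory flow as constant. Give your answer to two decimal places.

2.91

Elastic work ≈ ½ × (Pplat − PEEP) × Vt = 0.5 × (19.5 − 9) × 0.555 L = 0.5 × 10.5 × 0.555 = 2.914 L·cmH2O.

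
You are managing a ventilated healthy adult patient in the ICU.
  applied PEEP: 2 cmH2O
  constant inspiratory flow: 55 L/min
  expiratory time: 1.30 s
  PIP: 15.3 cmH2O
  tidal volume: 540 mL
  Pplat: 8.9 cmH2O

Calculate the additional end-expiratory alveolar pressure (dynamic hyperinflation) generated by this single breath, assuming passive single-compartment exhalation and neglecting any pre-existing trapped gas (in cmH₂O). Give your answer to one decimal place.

0.6

Flow: 55 L/min ÷ 60 = 0.9167 L/s.
R = (PIP − Pplat)/V̇ = (15.3 − 8.9) / 0.9167 = 6.4/0.9167 = 6.982 cmH2O·s/L.
C = Vt/(Pplat − PEEP) = 540.0 / (8.9 − 2) = 540.0/6.9 = 78.261 mL/cmH2O.
τ = R × C = 6.982 × 0.07826 L/cmH2O = 0.5464 s.
Fraction remaining = e^(−Te/τ) = e^(−1.30/0.5464) = 0.09262; trapped volume = 540.0 × 0.09262 = 50.015 mL.
Additional alveolar pressure from trapping ≈ V_trapped / C = 50.015 / 78.261 = 0.6391 cmH2O.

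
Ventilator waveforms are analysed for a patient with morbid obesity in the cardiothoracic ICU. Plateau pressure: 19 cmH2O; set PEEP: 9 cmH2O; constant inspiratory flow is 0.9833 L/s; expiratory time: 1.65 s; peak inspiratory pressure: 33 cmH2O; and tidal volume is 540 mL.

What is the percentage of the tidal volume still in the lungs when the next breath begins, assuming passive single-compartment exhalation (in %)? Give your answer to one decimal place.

R = (PIP − Pplat)/V̇ = (33 − 19) / 0.9833 = 14.0/0.9833 = 14.238 cmH2O·s/L.
C = Vt/(Pplat − PEEP) = 540.0 / (19 − 9) = 540.0/10.0 = 54.0 mL/cmH2O.
τ = R × C = 14.238 × 0.054 L/cmH2O = 0.7689 s.
Fraction remaining at end-expiration = e^(−Te/τ) = e^(−1.65/0.7689) = 0.117 → 11.7%.

11.7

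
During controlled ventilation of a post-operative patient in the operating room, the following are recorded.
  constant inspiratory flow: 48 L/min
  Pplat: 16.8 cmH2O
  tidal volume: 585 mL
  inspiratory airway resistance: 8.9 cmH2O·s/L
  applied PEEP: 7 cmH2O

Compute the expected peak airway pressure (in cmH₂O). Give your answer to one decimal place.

23.9

Flow: 48 L/min ÷ 60 = 0.8 L/s.
PIP = Pplat + Raw × flow = 16.8 + 8.9 × 0.8 = 16.8 + 7.12 = 23.92 cmH2O.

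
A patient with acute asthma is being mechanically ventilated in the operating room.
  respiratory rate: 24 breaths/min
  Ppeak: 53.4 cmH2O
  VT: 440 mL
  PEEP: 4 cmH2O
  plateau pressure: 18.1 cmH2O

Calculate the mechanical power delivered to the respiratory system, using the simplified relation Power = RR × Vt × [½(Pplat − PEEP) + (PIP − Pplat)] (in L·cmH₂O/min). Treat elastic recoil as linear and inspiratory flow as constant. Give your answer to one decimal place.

Per-breath work = Vt × [½(Pplat−PEEP) + (PIP−Pplat)] = 0.440 × [0.5×14.1 + 35.3] = 0.440 × 42.35 = 18.634 L·cmH2O.
Power = 24 × 18.634 = 447.22 L·cmH2O/min.

447.2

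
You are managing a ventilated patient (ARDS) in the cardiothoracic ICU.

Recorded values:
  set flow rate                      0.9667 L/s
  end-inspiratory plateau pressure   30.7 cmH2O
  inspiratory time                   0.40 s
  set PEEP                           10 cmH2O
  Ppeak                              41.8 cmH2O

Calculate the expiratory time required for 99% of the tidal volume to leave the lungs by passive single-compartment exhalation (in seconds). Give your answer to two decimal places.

0.99

Vt = flow × Ti = 0.9667 L/s × 0.40 s × 1000 mL/L = 386.68 mL.
R = (PIP − Pplat)/V̇ = (41.8 − 30.7) / 0.9667 = 11.1/0.9667 = 11.482 cmH2O·s/L.
C = Vt/(Pplat − PEEP) = 386.68 / (30.7 − 10) = 386.68/20.7 = 18.68 mL/cmH2O.
τ = R × C = 11.482 × 0.01868 L/cmH2O = 0.2145 s.
t = −τ·ln(1 − 0.99) = −0.2145·ln(0.01) = 0.9878 s.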